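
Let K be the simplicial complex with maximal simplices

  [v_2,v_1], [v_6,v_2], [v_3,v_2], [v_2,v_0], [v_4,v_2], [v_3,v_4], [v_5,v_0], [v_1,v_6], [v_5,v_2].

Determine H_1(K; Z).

K has 7 vertices, 9 edges.
rank ∂_1 = 6, rank ∂_2 = 0 ⇒ b_1 = 9 − 6 − 0 = 3. So H_1 = Z^3.

H_1 = Z^3.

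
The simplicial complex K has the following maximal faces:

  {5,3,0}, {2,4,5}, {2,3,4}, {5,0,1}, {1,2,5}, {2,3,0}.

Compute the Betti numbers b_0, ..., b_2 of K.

b_0 = 1, b_1 = 1, b_2 = 0.

Take the total order 0 < 1 < 2 < 3 < 4 < 5 on the vertex set. Then K (dimension 2) consists of the simplices:

  0-simplices (6): [0], [1], [2], [3], [4], [5]
  1-simplices (12): [0,1], [0,2], [0,3], [0,5], [1,2], [1,5], [2,3], [2,4], [2,5], [3,4], [3,5], [4,5]
  2-simplices (6): [0,1,5], [0,2,3], [0,3,5], [1,2,5], [2,3,4], [2,4,5]

Hence C_0 ≅ Z^6, C_1 ≅ Z^12, C_2 ≅ Z^6.

The boundary map ∂_1: C_1 → C_0 is given by ∂[p,q] = [q] − [p]. For instance
  ∂[0,3] = [3] − [0].
This gives a 6×12 integer matrix of rank 5; reducing to Smith normal form yields diagonal entries (1,1,1,1,1).

Boundary ∂_2: C_2 → C_1 maps a triangle to the signed sum of its edges. For instance
  ∂[0,1,5] = [1,5] − [0,5] + [0,1],
  ∂[1,2,5] = [2,5] − [1,5] + [1,2].
The resulting 12×6 matrix has rank 6, and its Smith normal form has invariant factors (1,1,1,1,1,1).

From H_k ≅ ker(∂_k) / im(∂_{k+1}) we obtain:

  H_0: rank C_0 − rank ∂_1 = 6 − 5 = 1, and the invariant factors of ∂_1 are all 1, so H_0 ≅ Z.
  H_1: rank ker ∂_1 − rank ∂_2 = (12 − 5) − 6 = 1, and the invariant factors of ∂_2 are all 1, so H_1 ≅ Z.
  H_2: rank ker ∂_2 − rank ∂_3 = (6 − 6) − 0 = 0, and there is no ∂_3, so H_2 ≅ 0.

As a check, the Euler characteristic is 6 − 12 + 6 = 0, which agrees with 1 − 1 + 0 = 0.

Hence the Betti numbers are b_0 = 1, b_1 = 1, b_2 = 0.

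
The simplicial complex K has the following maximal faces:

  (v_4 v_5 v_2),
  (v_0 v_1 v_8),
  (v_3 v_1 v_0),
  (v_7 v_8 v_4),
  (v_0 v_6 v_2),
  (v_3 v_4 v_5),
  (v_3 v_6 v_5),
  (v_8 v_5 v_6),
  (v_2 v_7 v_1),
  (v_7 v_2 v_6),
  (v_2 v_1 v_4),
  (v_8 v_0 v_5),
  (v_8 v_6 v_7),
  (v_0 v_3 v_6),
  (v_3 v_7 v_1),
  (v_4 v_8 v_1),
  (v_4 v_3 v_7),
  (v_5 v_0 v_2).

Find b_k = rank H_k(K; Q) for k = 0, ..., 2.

b_0 = 1, b_1 = 1, b_2 = 0.

Order the vertices as v_0 < v_1 < v_2 < v_3 < v_4 < v_5 < v_6 < v_7 < v_8. Listing each simplex with vertices in this order, K has dimension 2 with simplices:

  0-simplices (9): [v_0], [v_1], [v_2], [v_3], [v_4], [v_5], [v_6], [v_7], [v_8]
  1-simplices (27): (27 of them)
  2-simplices (18): (18 of them)

so the chain groups are C_0 ≅ Z^9, C_1 ≅ Z^27, C_2 ≅ Z^18.

The boundary map ∂_1: C_1 → C_0 maps an edge to its endpoints' difference, ∂[p,q] = q − p.
As a 9×27 matrix over Z this has rank 8, with invariant factors (1,1,1,1,1,1,1,1).

The boundary map ∂_2: C_2 → C_1 sends each 2-simplex [p,q,r] to [q,r] − [p,r] + [p,q]. For instance
  ∂[v_0,v_2,v_6] = [v_2,v_6] − [v_0,v_6] + [v_0,v_2],
  ∂[v_6,v_7,v_8] = [v_7,v_8] − [v_6,v_8] + [v_6,v_7].
The resulting 27×18 matrix has rank 18, and its Smith normal form has invariant factors (1,1,1,1,1,1,1,1,1,1,1,1,1,1,1,1,1,2).

Computing H_k = (kernel of ∂_k) / (image of ∂_{k+1}):

  H_0: rank C_0 − rank ∂_1 = 9 − 8 = 1, and the invariant factors of ∂_1 are all 1, so H_0 ≅ Z.
  H_1: rank ker ∂_1 − rank ∂_2 = (27 − 8) − 18 = 1, and ∂_2 has invariant factor 2 > 1, so H_1 ≅ Z ⊕ Z/2Z.
  H_2: rank ker ∂_2 − rank ∂_3 = (18 − 18) − 0 = 0, and there is no ∂_3, so H_2 ≅ 0.

As a check, the Euler characteristic is 9 − 27 + 18 = 0, which agrees with 1 − 1 + 0 = 0.

Hence the Betti numbers are b_0 = 1, b_1 = 1, b_2 = 0.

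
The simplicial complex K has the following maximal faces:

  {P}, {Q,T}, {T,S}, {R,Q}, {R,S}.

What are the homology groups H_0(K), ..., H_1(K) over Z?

H_0 = Z^2,  H_1 = Z.

K has 5 vertices, 4 edges.
rank ∂_0 = 0, rank ∂_1 = 3 ⇒ b_0 = 5 − 0 − 3 = 2; all invariant factors of ∂_1 are 1 so no torsion. So H_0 = Z^2.
rank ∂_1 = 3, rank ∂_2 = 0 ⇒ b_1 = 4 − 3 − 0 = 1. So H_1 = Z.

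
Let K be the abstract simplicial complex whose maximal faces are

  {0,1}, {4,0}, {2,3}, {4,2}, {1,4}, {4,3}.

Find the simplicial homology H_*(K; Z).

H_0 ≅ Z,  H_1 ≅ Z^2.

Take the total order 0 < 1 < 2 < 3 < 4 on the vertex set. Then K (dimension 1) consists of the simplices:

  0-simplices (5): [0], [1], [2], [3], [4]
  1-simplices (6): [0,1], [0,4], [1,4], [2,3], [2,4], [3,4]

giving chain groups C_0 ≅ Z^5, C_1 ≅ Z^6.

The boundary map ∂_1: C_1 → C_0 sends each edge [p,q] (with p < q) to q − p. For instance
  ∂[3,4] = [4] − [3].
As a 5×6 matrix over Z this has rank 4, with invariant factors (1,1,1,1).

Computing H_k = (kernel of ∂_k) / (image of ∂_{k+1}):

  H_0: rank C_0 − rank ∂_1 = 5 − 4 = 1, and the invariant factors of ∂_1 are all 1, so H_0 ≅ Z.
  H_1: rank ker ∂_1 − rank ∂_2 = (6 − 4) − 0 = 2, and there is no ∂_2, so H_1 ≅ Z^2.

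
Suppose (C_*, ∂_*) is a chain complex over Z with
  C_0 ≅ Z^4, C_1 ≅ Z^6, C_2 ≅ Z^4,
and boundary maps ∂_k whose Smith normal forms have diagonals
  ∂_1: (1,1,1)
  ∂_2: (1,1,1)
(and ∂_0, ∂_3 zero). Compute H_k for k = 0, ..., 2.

H_0 = Z,  H_1 = 0,  H_2 = Z.

H_0: b_0 = 4 − 0 − 3 = 1; torsion from ∂_1 factors > 1: none. So H_0 = Z.
H_1: b_1 = 6 − 3 − 3 = 0; torsion from ∂_2 factors > 1: none. So H_1 = 0.
H_2: b_2 = 4 − 3 − 0 = 1; torsion from ∂_3 factors > 1: none. So H_2 = Z.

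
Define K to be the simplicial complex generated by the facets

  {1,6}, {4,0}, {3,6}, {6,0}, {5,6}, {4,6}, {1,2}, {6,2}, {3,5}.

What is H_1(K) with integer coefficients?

H_1 = Z^3.

We work with the vertex ordering 0 < 1 < 2 < 3 < 4 < 5 < 6. The simplices of K, each written with vertices in increasing order, are:

  0-simplices (7): [0], [1], [2], [3], [4], [5], [6]
  1-simplices (9): [0,4], [0,6], [1,2], [1,6], [2,6], [3,5], [3,6], [4,6], [5,6]

so the chain groups are C_0 ≅ Z^7, C_1 ≅ Z^9.

Boundary ∂_1: C_1 → C_0 is given by ∂[p,q] = [q] − [p]. For instance
  ∂[0,6] = [6] − [0].
The resulting 7×9 matrix has rank 6, and its Smith normal form has invariant factors (1,1,1,1,1,1).

Now H_k = ker ∂_k / im ∂_{k+1}, so:

  H_1: rank ker ∂_1 − rank ∂_2 = (9 − 6) − 0 = 3, and there is no ∂_2, so H_1 = Z^3.

(K is a triangulation of a wedge of 3 circles.)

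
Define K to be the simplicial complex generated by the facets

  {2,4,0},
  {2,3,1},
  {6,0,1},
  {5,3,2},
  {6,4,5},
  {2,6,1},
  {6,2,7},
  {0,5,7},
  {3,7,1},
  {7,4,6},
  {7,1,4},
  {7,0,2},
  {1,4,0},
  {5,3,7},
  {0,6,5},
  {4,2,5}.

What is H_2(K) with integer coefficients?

Fix the vertex order 0 < 1 < 2 < 3 < 4 < 5 < 6 < 7 and write every simplex with vertices in increasing order. Then dim K = 2 and the simplices of K are:

  0-simplices (8): [0], [1], [2], [3], [4], [5], [6], [7]
  1-simplices (24): (24 of them)
  2-simplices (16): [0,1,4], [0,1,6], [0,2,4], [0,2,7], [0,5,6], [0,5,7], [1,2,3], [1,2,6], [1,3,7], [1,4,7], [2,3,5], [2,4,5], [2,6,7], [3,5,7], [4,5,6], [4,6,7]

so the chain groups are C_0 ≅ Z^8, C_1 ≅ Z^24, C_2 ≅ Z^16.

∂_1: C_1 → C_0 sends each edge [p,q] (with p < q) to q − p.
The resulting 8×24 matrix has rank 7, and its Smith normal form has invariant factors (1,1,1,1,1,1,1).

The boundary map ∂_2: C_2 → C_1 acts by ∂[p,q,r] = [q,r] − [p,r] + [p,q]. For instance
  ∂[1,3,7] = [3,7] − [1,7] + [1,3],
  ∂[0,5,6] = [5,6] − [0,6] + [0,5].
This gives a 24×16 integer matrix of rank 15; reducing to Smith normal form yields diagonal entries (1,1,1,1,1,1,1,1,1,1,1,1,1,1,1).

Computing H_k = (kernel of ∂_k) / (image of ∂_{k+1}):

  H_2: rank ker ∂_2 − rank ∂_3 = (16 − 15) − 0 = 1, and there is no ∂_3, so H_2 = Z.

(K is a triangulation of the torus T^2.)

H_2 ≅ Z.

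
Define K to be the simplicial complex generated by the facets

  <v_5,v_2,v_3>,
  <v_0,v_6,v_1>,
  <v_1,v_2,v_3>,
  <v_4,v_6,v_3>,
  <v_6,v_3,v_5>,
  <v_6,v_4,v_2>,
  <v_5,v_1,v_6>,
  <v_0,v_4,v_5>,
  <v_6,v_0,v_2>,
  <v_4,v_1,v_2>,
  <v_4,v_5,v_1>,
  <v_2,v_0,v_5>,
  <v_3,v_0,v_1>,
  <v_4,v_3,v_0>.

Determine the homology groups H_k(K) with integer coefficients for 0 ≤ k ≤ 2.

K has 7 vertices, 21 edges, 14 triangles.
rank ∂_0 = 0, rank ∂_1 = 6 ⇒ b_0 = 7 − 0 − 6 = 1; all invariant factors of ∂_1 are 1 so no torsion. So H_0 ≅ Z.
rank ∂_1 = 6, rank ∂_2 = 13 ⇒ b_1 = 21 − 6 − 13 = 2; all invariant factors of ∂_2 are 1 so no torsion. So H_1 ≅ Z^2.
rank ∂_2 = 13, rank ∂_3 = 0 ⇒ b_2 = 14 − 13 − 0 = 1. So H_2 ≅ Z.

H_0 = Z,  H_1 = Z^2,  H_2 = Z.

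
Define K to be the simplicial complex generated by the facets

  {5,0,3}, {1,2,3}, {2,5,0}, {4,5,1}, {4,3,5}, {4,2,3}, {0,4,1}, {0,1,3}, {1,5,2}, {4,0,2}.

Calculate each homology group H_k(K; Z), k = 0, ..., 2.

We work with the vertex ordering 0 < 1 < 2 < 3 < 4 < 5. The simplices of K, each written with vertices in increasing order, are:

  0-simplices (6): [0], [1], [2], [3], [4], [5]
  1-simplices (15): [0,1], [0,2], [0,3], [0,4], [0,5], [1,2], [1,3], [1,4], [1,5], [2,3], [2,4], [2,5], [3,4], [3,5], [4,5]
  2-simplices (10): [0,1,3], [0,1,4], [0,2,4], [0,2,5], [0,3,5], [1,2,3], [1,2,5], [1,4,5], [2,3,4], [3,4,5]

so the chain groups are C_0 ≅ Z^6, C_1 ≅ Z^15, C_2 ≅ Z^10.

Boundary ∂_1: C_1 → C_0 is given by ∂[p,q] = [q] − [p]. For instance
  ∂[0,2] = [2] − [0].
This gives a 6×15 integer matrix of rank 5; reducing to Smith normal form yields diagonal entries (1,1,1,1,1).

The boundary map ∂_2: C_2 → C_1 sends each 2-simplex [p,q,r] to [q,r] − [p,r] + [p,q]. For instance
  ∂[1,2,5] = [2,5] − [1,5] + [1,2],
  ∂[0,1,4] = [1,4] − [0,4] + [0,1].
The 15×10 boundary matrix has rank 10 and Smith normal form diag(1,1,1,1,1,1,1,1,1,2).

Now H_k = ker ∂_k / im ∂_{k+1}, so:

  H_0: rank C_0 − rank ∂_1 = 6 − 5 = 1, and the invariant factors of ∂_1 are all 1, so H_0 ≅ Z.
  H_1: rank ker ∂_1 − rank ∂_2 = (15 − 5) − 10 = 0, and ∂_2 has invariant factor 2 > 1, so H_1 ≅ Z/2.
  H_2: rank ker ∂_2 − rank ∂_3 = (10 − 10) − 0 = 0, and there is no ∂_3, so H_2 ≅ 0.

H_0 = Z,  H_1 = Z/2,  H_2 = 0.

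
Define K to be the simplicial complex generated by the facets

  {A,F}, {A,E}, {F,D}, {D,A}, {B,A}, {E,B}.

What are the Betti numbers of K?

b_0 = 1, b_1 = 2.

Order the vertices as A < B < D < E < F. Listing each simplex with vertices in this order, K has dimension 1 with simplices:

  0-simplices (5): A, B, D, E, F
  1-simplices (6): AB, AD, AE, AF, BE, DF

Hence C_0 ≅ Z^5, C_1 ≅ Z^6.

Boundary ∂_1: C_1 → C_0 maps an edge to its endpoints' difference, ∂[p,q] = q − p.
The resulting 5×6 matrix has rank 4, and its Smith normal form has invariant factors (1,1,1,1).

Reading off H_k = ker ∂_k / im ∂_{k+1}:

  H_0: rank C_0 − rank ∂_1 = 5 − 4 = 1, and the invariant factors of ∂_1 are all 1, so H_0 = Z.
  H_1: rank ker ∂_1 − rank ∂_2 = (6 − 4) − 0 = 2, and there is no ∂_2, so H_1 = Z^2.

(K is a triangulation of a wedge of 2 circles.)

Hence the Betti numbers are b_0 = 1, b_1 = 2.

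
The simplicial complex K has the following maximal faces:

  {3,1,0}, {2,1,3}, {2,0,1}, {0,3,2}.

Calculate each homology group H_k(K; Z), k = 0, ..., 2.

H_0 ≅ Z,  H_1 = 0,  H_2 ≅ Z.

Take the total order 0 < 1 < 2 < 3 on the vertex set. Then K (dimension 2) consists of the simplices:

  0-simplices (4): [0], [1], [2], [3]
  1-simplices (6): [0,1], [0,2], [0,3], [1,2], [1,3], [2,3]
  2-simplices (4): [0,1,2], [0,1,3], [0,2,3], [1,2,3]

giving chain groups C_0 ≅ Z^4, C_1 ≅ Z^6, C_2 ≅ Z^4.

∂_1: C_1 → C_0 is given by ∂[p,q] = [q] − [p]. For instance
  ∂[0,1] = [1] − [0].
As a 4×6 matrix over Z this has rank 3, with invariant factors (1,1,1).

The boundary map ∂_2: C_2 → C_1 sends each 2-simplex [p,q,r] to [q,r] − [p,r] + [p,q]. For instance
  ∂[0,1,2] = [1,2] − [0,2] + [0,1],
  ∂[0,2,3] = [2,3] − [0,3] + [0,2].
This gives a 6×4 integer matrix of rank 3; reducing to Smith normal form yields diagonal entries (1,1,1).

Computing H_k = (kernel of ∂_k) / (image of ∂_{k+1}):

  H_0: rank C_0 − rank ∂_1 = 4 − 3 = 1, and the invariant factors of ∂_1 are all 1, so H_0 ≅ Z.
  H_1: rank ker ∂_1 − rank ∂_2 = (6 − 3) − 3 = 0, and the invariant factors of ∂_2 are all 1, so H_1 ≅ 0.
  H_2: rank ker ∂_2 − rank ∂_3 = (4 − 3) − 0 = 1, and there is no ∂_3, so H_2 ≅ Z.

(K is a triangulation of the 2-sphere S^2.)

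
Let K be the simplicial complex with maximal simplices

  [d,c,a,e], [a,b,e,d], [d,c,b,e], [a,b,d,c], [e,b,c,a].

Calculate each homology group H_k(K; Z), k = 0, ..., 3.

H_0 ≅ Z,  H_1 = 0,  H_2 = 0,  H_3 ≅ Z.

Order the vertices as a < b < c < d < e. Listing each simplex with vertices in this order, K has dimension 3 with simplices:

  0-simplices (5): a, b, c, d, e
  1-simplices (10): ab, ac, ad, ae, bc, bd, be, cd, ce, de
  2-simplices (10): abc, abd, abe, acd, ace, ade, bcd, bce, bde, cde
  3-simplices (5): abcd, abce, abde, acde, bcde

giving chain groups C_0 ≅ Z^5, C_1 ≅ Z^10, C_2 ≅ Z^10, C_3 ≅ Z^5.

∂_1: C_1 → C_0 sends each edge [p,q] (with p < q) to q − p.
This gives a 5×10 integer matrix of rank 4; reducing to Smith normal form yields diagonal entries (1,1,1,1).

∂_2: C_2 → C_1 acts by ∂[p,q,r] = [q,r] − [p,r] + [p,q]. For instance
  ∂abd = bd − ad + ab,
  ∂abc = bc − ac + ab.
This gives a 10×10 integer matrix of rank 6; reducing to Smith normal form yields diagonal entries (1,1,1,1,1,1).

∂_3: C_3 → C_2 sends each 3-simplex σ to the alternating sum Σ_i (−1)^i (σ with its i-th vertex removed). For instance
  ∂abcd = bcd − acd + abd − abc,
  ∂acde = cde − ade + ace − acd.
As a 10×5 matrix over Z this has rank 4, with invariant factors (1,1,1,1).

Reading off H_k = ker ∂_k / im ∂_{k+1}:

  H_0: rank C_0 − rank ∂_1 = 5 − 4 = 1, and the invariant factors of ∂_1 are all 1, so H_0 ≅ Z.
  H_1: rank ker ∂_1 − rank ∂_2 = (10 − 4) − 6 = 0, and the invariant factors of ∂_2 are all 1, so H_1 ≅ 0.
  H_2: rank ker ∂_2 − rank ∂_3 = (10 − 6) − 4 = 0, and the invariant factors of ∂_3 are all 1, so H_2 ≅ 0.
  H_3: rank ker ∂_3 − rank ∂_4 = (5 − 4) − 0 = 1, and there is no ∂_4, so H_3 ≅ Z.

(K is a triangulation of the 3-sphere S^3.)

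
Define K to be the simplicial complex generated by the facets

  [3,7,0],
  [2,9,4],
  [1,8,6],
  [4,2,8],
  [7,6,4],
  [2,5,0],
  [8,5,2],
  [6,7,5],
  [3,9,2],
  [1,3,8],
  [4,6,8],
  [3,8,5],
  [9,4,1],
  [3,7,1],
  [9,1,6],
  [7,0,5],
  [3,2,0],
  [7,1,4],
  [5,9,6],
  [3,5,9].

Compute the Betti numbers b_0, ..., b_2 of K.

b_0 = 1, b_1 = 1, b_2 = 0.

Take the total order 0 < 1 < 2 < 3 < 4 < 5 < 6 < 7 < 8 < 9 on the vertex set. Then K (dimension 2) consists of the simplices:

  0-simplices (10): [0], [1], [2], [3], [4], [5], [6], [7], [8], [9]
  1-simplices (30): (30 of them)
  2-simplices (20): (20 of them)

Hence C_0 ≅ Z^10, C_1 ≅ Z^30, C_2 ≅ Z^20.

The boundary map ∂_1: C_1 → C_0 maps an edge to its endpoints' difference, ∂[p,q] = q − p.
This gives a 10×30 integer matrix of rank 9; reducing to Smith normal form yields diagonal entries (1,1,1,1,1,1,1,1,1).

∂_2: C_2 → C_1 sends each 2-simplex [p,q,r] to [q,r] − [p,r] + [p,q]. For instance
  ∂[1,6,9] = [6,9] − [1,9] + [1,6],
  ∂[3,5,8] = [5,8] − [3,8] + [3,5].
This gives a 30×20 integer matrix of rank 20; reducing to Smith normal form yields diagonal entries (1,1,1,1,1,1,1,1,1,1,1,1,1,1,1,1,1,1,1,2).

Now H_k = ker ∂_k / im ∂_{k+1}, so:

  H_0: rank C_0 − rank ∂_1 = 10 − 9 = 1, and the invariant factors of ∂_1 are all 1, so H_0 ≅ Z.
  H_1: rank ker ∂_1 − rank ∂_2 = (30 − 9) − 20 = 1, and ∂_2 has invariant factor 2 > 1, so H_1 ≅ Z ⊕ Z_2.
  H_2: rank ker ∂_2 − rank ∂_3 = (20 − 20) − 0 = 0, and there is no ∂_3, so H_2 ≅ 0.

Hence the Betti numbers are b_0 = 1, b_1 = 1, b_2 = 0.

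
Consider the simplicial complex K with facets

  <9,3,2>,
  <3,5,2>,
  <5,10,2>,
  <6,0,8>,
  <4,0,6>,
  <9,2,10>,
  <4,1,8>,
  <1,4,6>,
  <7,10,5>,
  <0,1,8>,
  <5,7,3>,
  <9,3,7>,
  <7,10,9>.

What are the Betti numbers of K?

K has 11 vertices, 22 edges, 13 triangles.
rank ∂_0 = 0, rank ∂_1 = 9 ⇒ b_0 = 11 − 0 − 9 = 2; all invariant factors of ∂_1 are 1 so no torsion. So H_0 ≅ Z^2.
rank ∂_1 = 9, rank ∂_2 = 12 ⇒ b_1 = 22 − 9 − 12 = 1; all invariant factors of ∂_2 are 1 so no torsion. So H_1 ≅ Z.
rank ∂_2 = 12, rank ∂_3 = 0 ⇒ b_2 = 13 − 12 − 0 = 1. So H_2 ≅ Z.

b_0 = 2, b_1 = 1, b_2 = 1.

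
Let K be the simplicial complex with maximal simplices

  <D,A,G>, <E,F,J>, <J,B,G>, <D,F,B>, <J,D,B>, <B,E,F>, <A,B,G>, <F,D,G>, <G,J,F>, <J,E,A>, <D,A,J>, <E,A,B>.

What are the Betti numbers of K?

We work with the vertex ordering A < B < D < E < F < G < J. The simplices of K, each written with vertices in increasing order, are:

  0-simplices (7): A, B, D, E, F, G, J
  1-simplices (18): AB, AD, AE, AG, AJ, BD, BE, BF, BG, BJ, DF, DG, DJ, EF, EJ, FG, FJ, GJ
  2-simplices (12): ABE, ABG, ADG, ADJ, AEJ, BDF, BDJ, BEF, BGJ, DFG, EFJ, FGJ

giving chain groups C_0 ≅ Z^7, C_1 ≅ Z^18, C_2 ≅ Z^12.

The boundary map ∂_1: C_1 → C_0 sends each edge [p,q] (with p < q) to q − p. For instance
  ∂BJ = J − B.
The 7×18 boundary matrix has rank 6 and Smith normal form diag(1,1,1,1,1,1).

Boundary ∂_2: C_2 → C_1 acts by ∂[p,q,r] = [q,r] − [p,r] + [p,q]. For instance
  ∂EFJ = FJ − EJ + EF,
  ∂ADJ = DJ − AJ + AD.
The resulting 18×12 matrix has rank 12, and its Smith normal form has invariant factors (1,1,1,1,1,1,1,1,1,1,1,2).

Now H_k = ker ∂_k / im ∂_{k+1}, so:

  H_0: rank C_0 − rank ∂_1 = 7 − 6 = 1, and the invariant factors of ∂_1 are all 1, so H_0 ≅ Z.
  H_1: rank ker ∂_1 − rank ∂_2 = (18 − 6) − 12 = 0, and ∂_2 has invariant factor 2 > 1, so H_1 ≅ Z/2Z.
  H_2: rank ker ∂_2 − rank ∂_3 = (12 − 12) − 0 = 0, and there is no ∂_3, so H_2 ≅ 0.

As a check, the Euler characteristic is 7 − 18 + 12 = 1, which agrees with 1 − 0 + 0 = 1.

Hence the Betti numbers are b_0 = 1, b_1 = 0, b_2 = 0.

b_0 = 1, b_1 = 0, b_2 = 0.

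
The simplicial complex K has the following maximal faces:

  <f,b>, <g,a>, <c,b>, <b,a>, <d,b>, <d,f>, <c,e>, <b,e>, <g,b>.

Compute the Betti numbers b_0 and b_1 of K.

Take the total order a < b < c < d < e < f < g on the vertex set. Then K (dimension 1) consists of the simplices:

  0-simplices (7): a, b, c, d, e, f, g
  1-simplices (9): ab, ag, bc, bd, be, bf, bg, ce, df

so the chain groups are C_0 ≅ Z^7, C_1 ≅ Z^9.

The boundary map ∂_1: C_1 → C_0 maps an edge to its endpoints' difference, ∂[p,q] = q − p. For instance
  ∂ab = b − a.
As a 7×9 matrix over Z this has rank 6, with invariant factors (1,1,1,1,1,1).

From H_k ≅ ker(∂_k) / im(∂_{k+1}) we obtain:

  H_0: rank C_0 − rank ∂_1 = 7 − 6 = 1, and the invariant factors of ∂_1 are all 1, so H_0 = Z.
  H_1: rank ker ∂_1 − rank ∂_2 = (9 − 6) − 0 = 3, and there is no ∂_2, so H_1 = Z^3.

Hence the Betti numbers are b_0 = 1, b_1 = 3.

b_0 = 1, b_1 = 3.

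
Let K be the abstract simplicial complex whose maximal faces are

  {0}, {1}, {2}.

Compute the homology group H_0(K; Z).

H_0 ≅ Z^3.

K has 3 vertices.
rank ∂_0 = 0, rank ∂_1 = 0 ⇒ b_0 = 3 − 0 − 0 = 3. So H_0 ≅ Z^3.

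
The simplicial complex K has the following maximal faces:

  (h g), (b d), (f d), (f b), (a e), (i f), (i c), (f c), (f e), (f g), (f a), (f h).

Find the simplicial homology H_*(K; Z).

Fix the vertex order a < b < c < d < e < f < g < h < i and write every simplex with vertices in increasing order. Then dim K = 1 and the simplices of K are:

  0-simplices (9): a, b, c, d, e, f, g, h, i
  1-simplices (12): ae, af, bd, bf, cf, ci, df, ef, fg, fh, fi, gh

so the chain groups are C_0 ≅ Z^9, C_1 ≅ Z^12.

∂_1: C_1 → C_0 maps an edge to its endpoints' difference, ∂[p,q] = q − p.
This gives a 9×12 integer matrix of rank 8; reducing to Smith normal form yields diagonal entries (1,1,1,1,1,1,1,1).

Now H_k = ker ∂_k / im ∂_{k+1}, so:

  H_0: rank C_0 − rank ∂_1 = 9 − 8 = 1, and the invariant factors of ∂_1 are all 1, so H_0 = Z.
  H_1: rank ker ∂_1 − rank ∂_2 = (12 − 8) − 0 = 4, and there is no ∂_2, so H_1 = Z^4.

As a check, the Euler characteristic is 9 − 12 = -3, which agrees with 1 − 4 = -3.

H_0 = Z,  H_1 = Z^4.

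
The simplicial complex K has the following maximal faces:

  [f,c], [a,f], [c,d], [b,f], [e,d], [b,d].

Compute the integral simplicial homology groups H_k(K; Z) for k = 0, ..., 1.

H_0 ≅ Z,  H_1 ≅ Z.

Order the vertices as a < b < c < d < e < f. Listing each simplex with vertices in this order, K has dimension 1 with simplices:

  0-simplices (6): a, b, c, d, e, f
  1-simplices (6): af, bd, bf, cd, cf, de

Hence C_0 ≅ Z^6, C_1 ≅ Z^6.

∂_1: C_1 → C_0 is given by ∂[p,q] = [q] − [p].
This gives a 6×6 integer matrix of rank 5; reducing to Smith normal form yields diagonal entries (1,1,1,1,1).

Now H_k = ker ∂_k / im ∂_{k+1}, so:

  H_0: rank C_0 − rank ∂_1 = 6 − 5 = 1, and the invariant factors of ∂_1 are all 1, so H_0 ≅ Z.
  H_1: rank ker ∂_1 − rank ∂_2 = (6 − 5) − 0 = 1, and there is no ∂_2, so H_1 ≅ Z.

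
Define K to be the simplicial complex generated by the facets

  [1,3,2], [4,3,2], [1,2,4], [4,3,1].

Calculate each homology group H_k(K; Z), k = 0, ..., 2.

H_0 ≅ Z,  H_1 = 0,  H_2 ≅ Z.

K has 4 vertices, 6 edges, 4 triangles.
rank ∂_0 = 0, rank ∂_1 = 3 ⇒ b_0 = 4 − 0 − 3 = 1; all invariant factors of ∂_1 are 1 so no torsion. So H_0 = Z.
rank ∂_1 = 3, rank ∂_2 = 3 ⇒ b_1 = 6 − 3 − 3 = 0; all invariant factors of ∂_2 are 1 so no torsion. So H_1 = 0.
rank ∂_2 = 3, rank ∂_3 = 0 ⇒ b_2 = 4 − 3 − 0 = 1. So H_2 = Z.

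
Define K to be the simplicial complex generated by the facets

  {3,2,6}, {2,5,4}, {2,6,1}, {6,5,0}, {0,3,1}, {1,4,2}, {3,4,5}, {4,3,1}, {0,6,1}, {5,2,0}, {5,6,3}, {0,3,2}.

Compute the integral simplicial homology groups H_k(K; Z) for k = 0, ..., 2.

H_0 ≅ Z,  H_1 ≅ Z/2,  H_2 = 0.

We work with the vertex ordering 0 < 1 < 2 < 3 < 4 < 5 < 6. The simplices of K, each written with vertices in increasing order, are:

  0-simplices (7): [0], [1], [2], [3], [4], [5], [6]
  1-simplices (18): [0,1], [0,2], [0,3], [0,5], [0,6], [1,2], [1,3], [1,4], [1,6], [2,3], [2,4], [2,5], [2,6], [3,4], [3,5], [3,6], [4,5], [5,6]
  2-simplices (12): [0,1,3], [0,1,6], [0,2,3], [0,2,5], [0,5,6], [1,2,4], [1,2,6], [1,3,4], [2,3,6], [2,4,5], [3,4,5], [3,5,6]

so the chain groups are C_0 ≅ Z^7, C_1 ≅ Z^18, C_2 ≅ Z^12.

The boundary map ∂_1: C_1 → C_0 sends each edge [p,q] (with p < q) to q − p. For instance
  ∂[2,4] = [4] − [2].
This gives a 7×18 integer matrix of rank 6; reducing to Smith normal form yields diagonal entries (1,1,1,1,1,1).

∂_2: C_2 → C_1 maps a triangle to the signed sum of its edges. For instance
  ∂[0,5,6] = [5,6] − [0,6] + [0,5],
  ∂[3,4,5] = [4,5] − [3,5] + [3,4].
This gives a 18×12 integer matrix of rank 12; reducing to Smith normal form yields diagonal entries (1,1,1,1,1,1,1,1,1,1,1,2).

From H_k ≅ ker(∂_k) / im(∂_{k+1}) we obtain:

  H_0: rank C_0 − rank ∂_1 = 7 − 6 = 1, and the invariant factors of ∂_1 are all 1, so H_0 ≅ Z.
  H_1: rank ker ∂_1 − rank ∂_2 = (18 − 6) − 12 = 0, and ∂_2 has invariant factor 2 > 1, so H_1 ≅ Z/2.
  H_2: rank ker ∂_2 − rank ∂_3 = (12 − 12) − 0 = 0, and there is no ∂_3, so H_2 ≅ 0.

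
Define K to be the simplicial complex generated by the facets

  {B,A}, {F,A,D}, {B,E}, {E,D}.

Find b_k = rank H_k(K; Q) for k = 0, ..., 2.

b_0 = 1, b_1 = 1, b_2 = 0.

Fix the vertex order A < B < D < E < F and write every simplex with vertices in increasing order. Then dim K = 2 and the simplices of K are:

  0-simplices (5): A, B, D, E, F
  1-simplices (6): AB, AD, AF, BE, DE, DF
  2-simplices (1): ADF

giving chain groups C_0 ≅ Z^5, C_1 ≅ Z^6, C_2 ≅ Z^1.

∂_1: C_1 → C_0 sends each edge [p,q] (with p < q) to q − p.
As a 5×6 matrix over Z this has rank 4, with invariant factors (1,1,1,1).

∂_2: C_2 → C_1 sends each 2-simplex [p,q,r] to [q,r] − [p,r] + [p,q]. For instance
  ∂ADF = DF − AF + AD.
This gives a 6×1 integer matrix of rank 1; reducing to Smith normal form yields diagonal entries (1).

Now H_k = ker ∂_k / im ∂_{k+1}, so:

  H_0: rank C_0 − rank ∂_1 = 5 − 4 = 1, and the invariant factors of ∂_1 are all 1, so H_0 ≅ Z.
  H_1: rank ker ∂_1 − rank ∂_2 = (6 − 4) − 1 = 1, and the invariant factors of ∂_2 are all 1, so H_1 ≅ Z.
  H_2: rank ker ∂_2 − rank ∂_3 = (1 − 1) − 0 = 0, and there is no ∂_3, so H_2 ≅ 0.

Hence the Betti numbers are b_0 = 1, b_1 = 1, b_2 = 0.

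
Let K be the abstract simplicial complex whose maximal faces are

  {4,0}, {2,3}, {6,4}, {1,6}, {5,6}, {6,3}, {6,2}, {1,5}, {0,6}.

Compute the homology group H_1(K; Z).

Order the vertices as 0 < 1 < 2 < 3 < 4 < 5 < 6. Listing each simplex with vertices in this order, K has dimension 1 with simplices:

  0-simplices (7): [0], [1], [2], [3], [4], [5], [6]
  1-simplices (9): [0,4], [0,6], [1,5], [1,6], [2,3], [2,6], [3,6], [4,6], [5,6]

giving chain groups C_0 ≅ Z^7, C_1 ≅ Z^9.

∂_1: C_1 → C_0 maps an edge to its endpoints' difference, ∂[p,q] = q − p.
As a 7×9 matrix over Z this has rank 6, with invariant factors (1,1,1,1,1,1).

Computing H_k = (kernel of ∂_k) / (image of ∂_{k+1}):

  H_1: rank ker ∂_1 − rank ∂_2 = (9 − 6) − 0 = 3, and there is no ∂_2, so H_1 = Z^3.

(K is a triangulation of a wedge of 3 circles.)

H_1 = Z^3.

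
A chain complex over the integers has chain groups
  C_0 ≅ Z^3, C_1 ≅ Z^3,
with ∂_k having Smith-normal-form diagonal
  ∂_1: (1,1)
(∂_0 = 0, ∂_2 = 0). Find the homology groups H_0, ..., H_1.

H_0 ≅ Z,  H_1 ≅ Z.

H_0: b_0 = 3 − 0 − 2 = 1; torsion from ∂_1 factors > 1: none. So H_0 ≅ Z.
H_1: b_1 = 3 − 2 − 0 = 1; torsion from ∂_2 factors > 1: none. So H_1 ≅ Z.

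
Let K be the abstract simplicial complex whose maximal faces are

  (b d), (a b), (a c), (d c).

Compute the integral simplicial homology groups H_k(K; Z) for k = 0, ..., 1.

H_0 ≅ Z,  H_1 ≅ Z.

Take the total order a < b < c < d on the vertex set. Then K (dimension 1) consists of the simplices:

  0-simplices (4): a, b, c, d
  1-simplices (4): ab, ac, bd, cd

so the chain groups are C_0 ≅ Z^4, C_1 ≅ Z^4.

∂_1: C_1 → C_0 maps an edge to its endpoints' difference, ∂[p,q] = q − p.
The 4×4 boundary matrix has rank 3 and Smith normal form diag(1,1,1).

Computing H_k = (kernel of ∂_k) / (image of ∂_{k+1}):

  H_0: rank C_0 − rank ∂_1 = 4 − 3 = 1, and the invariant factors of ∂_1 are all 1, so H_0 = Z.
  H_1: rank ker ∂_1 − rank ∂_2 = (4 − 3) − 0 = 1, and there is no ∂_2, so H_1 = Z.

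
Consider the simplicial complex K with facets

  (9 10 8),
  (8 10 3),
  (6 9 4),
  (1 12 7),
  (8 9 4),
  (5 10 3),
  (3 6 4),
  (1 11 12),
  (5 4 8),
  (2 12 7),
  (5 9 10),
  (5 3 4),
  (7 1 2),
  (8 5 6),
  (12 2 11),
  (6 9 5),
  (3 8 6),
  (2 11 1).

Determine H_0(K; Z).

H_0 = Z^2.

Take the total order 1 < 2 < 3 < 4 < 5 < 6 < 7 < 8 < 9 < 10 < 11 < 12 on the vertex set. Then K (dimension 2) consists of the simplices:

  0-simplices (12): [1], [2], [3], [4], [5], [6], [7], [8], [9], [10], [11], [12]
  1-simplices (27): (27 of them)
  2-simplices (18): (18 of them)

giving chain groups C_0 ≅ Z^12, C_1 ≅ Z^27, C_2 ≅ Z^18.

∂_1: C_1 → C_0 is given by ∂[p,q] = [q] − [p].
The 12×27 boundary matrix has rank 10 and Smith normal form diag(1,1,1,1,1,1,1,1,1,1).

Boundary ∂_2: C_2 → C_1 sends each 2-simplex [p,q,r] to [q,r] − [p,r] + [p,q]. For instance
  ∂[3,6,8] = [6,8] − [3,8] + [3,6],
  ∂[4,8,9] = [8,9] − [4,9] + [4,8].
The resulting 27×18 matrix has rank 17, and its Smith normal form has invariant factors (1,1,1,1,1,1,1,1,1,1,1,1,1,1,1,1,2).

Computing H_k = (kernel of ∂_k) / (image of ∂_{k+1}):

  H_0: rank C_0 − rank ∂_1 = 12 − 10 = 2, and the invariant factors of ∂_1 are all 1, so H_0 = Z^2.

(K is a triangulation of the disjoint union of the real projective plane RP^2 and the 2-sphere S^2.)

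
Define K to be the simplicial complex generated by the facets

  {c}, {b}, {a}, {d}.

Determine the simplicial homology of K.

H_0 = Z^4.

We work with the vertex ordering a < b < c < d. The simplices of K, each written with vertices in increasing order, are:

  0-simplices (4): a, b, c, d

Hence C_0 ≅ Z^4.

Reading off H_k = ker ∂_k / im ∂_{k+1}:

  H_0: rank C_0 − rank ∂_1 = 4 − 0 = 4, and there is no ∂_1, so H_0 ≅ Z^4.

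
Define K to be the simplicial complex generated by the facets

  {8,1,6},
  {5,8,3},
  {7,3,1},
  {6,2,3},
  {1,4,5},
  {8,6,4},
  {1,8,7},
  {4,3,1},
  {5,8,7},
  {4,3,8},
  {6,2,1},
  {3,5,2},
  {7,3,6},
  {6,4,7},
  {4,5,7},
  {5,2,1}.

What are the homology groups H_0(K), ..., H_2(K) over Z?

H_0 ≅ Z,  H_1 ≅ Z^2,  H_2 ≅ Z.

Order the vertices as 1 < 2 < 3 < 4 < 5 < 6 < 7 < 8. Listing each simplex with vertices in this order, K has dimension 2 with simplices:

  0-simplices (8): [1], [2], [3], [4], [5], [6], [7], [8]
  1-simplices (24): (24 of them)
  2-simplices (16): [1,2,5], [1,2,6], [1,3,4], [1,3,7], [1,4,5], [1,6,8], [1,7,8], [2,3,5], [2,3,6], [3,4,8], [3,5,8], [3,6,7], [4,5,7], [4,6,7], [4,6,8], [5,7,8]

so the chain groups are C_0 ≅ Z^8, C_1 ≅ Z^24, C_2 ≅ Z^16.

The boundary map ∂_1: C_1 → C_0 is given by ∂[p,q] = [q] − [p].
As a 8×24 matrix over Z this has rank 7, with invariant factors (1,1,1,1,1,1,1).

The boundary map ∂_2: C_2 → C_1 acts by ∂[p,q,r] = [q,r] − [p,r] + [p,q]. For instance
  ∂[2,3,5] = [3,5] − [2,5] + [2,3],
  ∂[3,5,8] = [5,8] − [3,8] + [3,5].
The resulting 24×16 matrix has rank 15, and its Smith normal form has invariant factors (1,1,1,1,1,1,1,1,1,1,1,1,1,1,1).

Computing H_k = (kernel of ∂_k) / (image of ∂_{k+1}):

  H_0: rank C_0 − rank ∂_1 = 8 − 7 = 1, and the invariant factors of ∂_1 are all 1, so H_0 = Z.
  H_1: rank ker ∂_1 − rank ∂_2 = (24 − 7) − 15 = 2, and the invariant factors of ∂_2 are all 1, so H_1 = Z^2.
  H_2: rank ker ∂_2 − rank ∂_3 = (16 − 15) − 0 = 1, and there is no ∂_3, so H_2 = Z.

(K is a triangulation of the torus T^2.)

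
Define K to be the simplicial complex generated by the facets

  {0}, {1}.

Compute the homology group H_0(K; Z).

H_0 = Z^2.

Order the vertices as 0 < 1. Listing each simplex with vertices in this order, K has dimension 0 with simplices:

  0-simplices (2): [0], [1]

Hence C_0 ≅ Z^2.

Now H_k = ker ∂_k / im ∂_{k+1}, so:

  H_0: rank C_0 − rank ∂_1 = 2 − 0 = 2, and there is no ∂_1, so H_0 ≅ Z^2.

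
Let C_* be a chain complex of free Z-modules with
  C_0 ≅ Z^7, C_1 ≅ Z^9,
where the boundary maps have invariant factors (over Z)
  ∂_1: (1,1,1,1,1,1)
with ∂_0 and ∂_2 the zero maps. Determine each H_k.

H_0: b_0 = 7 − 0 − 6 = 1; torsion from ∂_1 factors > 1: none. So H_0 = Z.
H_1: b_1 = 9 − 6 − 0 = 3; torsion from ∂_2 factors > 1: none. So H_1 = Z^3.

H_0 = Z,  H_1 = Z^3.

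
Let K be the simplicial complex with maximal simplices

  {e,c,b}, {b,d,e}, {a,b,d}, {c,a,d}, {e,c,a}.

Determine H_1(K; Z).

H_1 = Z.

Fix the vertex order a < b < c < d < e and write every simplex with vertices in increasing order. Then dim K = 2 and the simplices of K are:

  0-simplices (5): a, b, c, d, e
  1-simplices (10): ab, ac, ad, ae, bc, bd, be, cd, ce, de
  2-simplices (5): abd, acd, ace, bce, bde

so the chain groups are C_0 ≅ Z^5, C_1 ≅ Z^10, C_2 ≅ Z^5.

∂_1: C_1 → C_0 maps an edge to its endpoints' difference, ∂[p,q] = q − p.
As a 5×10 matrix over Z this has rank 4, with invariant factors (1,1,1,1).

Boundary ∂_2: C_2 → C_1 maps a triangle to the signed sum of its edges. For instance
  ∂abd = bd − ad + ab,
  ∂ace = ce − ae + ac.
The resulting 10×5 matrix has rank 5, and its Smith normal form has invariant factors (1,1,1,1,1).

Reading off H_k = ker ∂_k / im ∂_{k+1}:

  H_1: rank ker ∂_1 − rank ∂_2 = (10 − 4) − 5 = 1, and the invariant factors of ∂_2 are all 1, so H_1 = Z.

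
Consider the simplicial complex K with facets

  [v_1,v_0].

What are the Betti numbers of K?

Fix the vertex order v_0 < v_1 and write every simplex with vertices in increasing order. Then dim K = 1 and the simplices of K are:

  0-simplices (2): [v_0], [v_1]
  1-simplices (1): [v_0,v_1]

Hence C_0 ≅ Z^2, C_1 ≅ Z^1.

Boundary ∂_1: C_1 → C_0 sends each edge [p,q] (with p < q) to q − p. For instance
  ∂[v_0,v_1] = [v_1] − [v_0].
This gives a 2×1 integer matrix of rank 1; reducing to Smith normal form yields diagonal entries (1).

Now H_k = ker ∂_k / im ∂_{k+1}, so:

  H_0: rank C_0 − rank ∂_1 = 2 − 1 = 1, and the invariant factors of ∂_1 are all 1, so H_0 = Z.
  H_1: rank ker ∂_1 − rank ∂_2 = (1 − 1) − 0 = 0, and there is no ∂_2, so H_1 = 0.

As a check, the Euler characteristic is 2 − 1 = 1, which agrees with 1 − 0 = 1.
(K is a triangulation of the 1-simplex.)

Hence the Betti numbers are b_0 = 1, b_1 = 0.

b_0 = 1, b_1 = 0.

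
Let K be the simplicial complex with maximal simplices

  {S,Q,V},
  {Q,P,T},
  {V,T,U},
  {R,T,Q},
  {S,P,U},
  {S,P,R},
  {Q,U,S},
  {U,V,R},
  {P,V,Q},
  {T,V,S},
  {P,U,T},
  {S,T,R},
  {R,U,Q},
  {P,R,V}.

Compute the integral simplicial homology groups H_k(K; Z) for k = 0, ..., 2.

We work with the vertex ordering P < Q < R < S < T < U < V. The simplices of K, each written with vertices in increasing order, are:

  0-simplices (7): P, Q, R, S, T, U, V
  1-simplices (21): PQ, PR, PS, PT, PU, PV, QR, QS, QT, QU, QV, RS, RT, RU, RV, ST, SU, SV, TU, TV, UV
  2-simplices (14): PQT, PQV, PRS, PRV, PSU, PTU, QRT, QRU, QSU, QSV, RST, RUV, STV, TUV

so the chain groups are C_0 ≅ Z^7, C_1 ≅ Z^21, C_2 ≅ Z^14.

The boundary map ∂_1: C_1 → C_0 is given by ∂[p,q] = [q] − [p]. For instance
  ∂PV = V − P.
This gives a 7×21 integer matrix of rank 6; reducing to Smith normal form yields diagonal entries (1,1,1,1,1,1).

∂_2: C_2 → C_1 acts by ∂[p,q,r] = [q,r] − [p,r] + [p,q]. For instance
  ∂PSU = SU − PU + PS,
  ∂PRV = RV − PV + PR.
As a 21×14 matrix over Z this has rank 13, with invariant factors (1,1,1,1,1,1,1,1,1,1,1,1,1).

Reading off H_k = ker ∂_k / im ∂_{k+1}:

  H_0: rank C_0 − rank ∂_1 = 7 − 6 = 1, and the invariant factors of ∂_1 are all 1, so H_0 ≅ Z.
  H_1: rank ker ∂_1 − rank ∂_2 = (21 − 6) − 13 = 2, and the invariant factors of ∂_2 are all 1, so H_1 ≅ Z^2.
  H_2: rank ker ∂_2 − rank ∂_3 = (14 − 13) − 0 = 1, and there is no ∂_3, so H_2 ≅ Z.

As a check, the Euler characteristic is 7 − 21 + 14 = 0, which agrees with 1 − 2 + 1 = 0.

H_0 = Z,  H_1 = Z^2,  H_2 = Z.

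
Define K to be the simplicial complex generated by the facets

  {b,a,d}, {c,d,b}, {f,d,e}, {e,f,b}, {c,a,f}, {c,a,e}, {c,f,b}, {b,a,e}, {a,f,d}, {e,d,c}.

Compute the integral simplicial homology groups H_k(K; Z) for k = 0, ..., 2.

K has 6 vertices, 15 edges, 10 triangles.
rank ∂_0 = 0, rank ∂_1 = 5 ⇒ b_0 = 6 − 0 − 5 = 1; all invariant factors of ∂_1 are 1 so no torsion. So H_0 = Z.
rank ∂_1 = 5, rank ∂_2 = 10 ⇒ b_1 = 15 − 5 − 10 = 0; ∂_2 has invariant factor(s) [2] giving torsion. So H_1 = Z/2.
rank ∂_2 = 10, rank ∂_3 = 0 ⇒ b_2 = 10 − 10 − 0 = 0. So H_2 = 0.

H_0 ≅ Z,  H_1 ≅ Z/2,  H_2 = 0.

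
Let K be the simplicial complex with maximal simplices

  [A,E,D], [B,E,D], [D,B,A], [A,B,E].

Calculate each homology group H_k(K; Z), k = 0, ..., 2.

H_0 = Z,  H_1 = 0,  H_2 = Z.

We work with the vertex ordering A < B < D < E. The simplices of K, each written with vertices in increasing order, are:

  0-simplices (4): A, B, D, E
  1-simplices (6): AB, AD, AE, BD, BE, DE
  2-simplices (4): ABD, ABE, ADE, BDE

so the chain groups are C_0 ≅ Z^4, C_1 ≅ Z^6, C_2 ≅ Z^4.

∂_1: C_1 → C_0 sends each edge [p,q] (with p < q) to q − p.
As a 4×6 matrix over Z this has rank 3, with invariant factors (1,1,1).

The boundary map ∂_2: C_2 → C_1 acts by ∂[p,q,r] = [q,r] − [p,r] + [p,q]. For instance
  ∂ABE = BE − AE + AB,
  ∂ADE = DE − AE + AD.
This gives a 6×4 integer matrix of rank 3; reducing to Smith normal form yields diagonal entries (1,1,1).

From H_k ≅ ker(∂_k) / im(∂_{k+1}) we obtain:

  H_0: rank C_0 − rank ∂_1 = 4 − 3 = 1, and the invariant factors of ∂_1 are all 1, so H_0 = Z.
  H_1: rank ker ∂_1 − rank ∂_2 = (6 − 3) − 3 = 0, and the invariant factors of ∂_2 are all 1, so H_1 = 0.
  H_2: rank ker ∂_2 − rank ∂_3 = (4 − 3) − 0 = 1, and there is no ∂_3, so H_2 = Z.

As a check, the Euler characteristic is 4 − 6 + 4 = 2, which agrees with 1 − 0 + 1 = 2.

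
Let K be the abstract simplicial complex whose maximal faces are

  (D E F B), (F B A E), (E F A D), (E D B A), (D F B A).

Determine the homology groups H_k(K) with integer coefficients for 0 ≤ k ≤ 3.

K has 5 vertices, 10 edges, 10 triangles, 5 3-simplices.
rank ∂_0 = 0, rank ∂_1 = 4 ⇒ b_0 = 5 − 0 − 4 = 1; all invariant factors of ∂_1 are 1 so no torsion. So H_0 ≅ Z.
rank ∂_1 = 4, rank ∂_2 = 6 ⇒ b_1 = 10 − 4 − 6 = 0; all invariant factors of ∂_2 are 1 so no torsion. So H_1 ≅ 0.
rank ∂_2 = 6, rank ∂_3 = 4 ⇒ b_2 = 10 − 6 − 4 = 0; all invariant factors of ∂_3 are 1 so no torsion. So H_2 ≅ 0.
rank ∂_3 = 4, rank ∂_4 = 0 ⇒ b_3 = 5 − 4 − 0 = 1. So H_3 ≅ Z.

H_0 = Z,  H_1 = 0,  H_2 = 0,  H_3 = Z.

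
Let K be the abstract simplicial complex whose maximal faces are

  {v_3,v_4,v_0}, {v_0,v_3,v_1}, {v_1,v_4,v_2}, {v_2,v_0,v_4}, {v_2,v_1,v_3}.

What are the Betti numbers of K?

b_0 = 1, b_1 = 1, b_2 = 0.

Take the total order v_0 < v_1 < v_2 < v_3 < v_4 on the vertex set. Then K (dimension 2) consists of the simplices:

  0-simplices (5): [v_0], [v_1], [v_2], [v_3], [v_4]
  1-simplices (10): [v_0,v_1], [v_0,v_2], [v_0,v_3], [v_0,v_4], [v_1,v_2], [v_1,v_3], [v_1,v_4], [v_2,v_3], [v_2,v_4], [v_3,v_4]
  2-simplices (5): [v_0,v_1,v_3], [v_0,v_2,v_4], [v_0,v_3,v_4], [v_1,v_2,v_3], [v_1,v_2,v_4]

giving chain groups C_0 ≅ Z^5, C_1 ≅ Z^10, C_2 ≅ Z^5.

Boundary ∂_1: C_1 → C_0 maps an edge to its endpoints' difference, ∂[p,q] = q − p. For instance
  ∂[v_2,v_3] = [v_3] − [v_2].
As a 5×10 matrix over Z this has rank 4, with invariant factors (1,1,1,1).

Boundary ∂_2: C_2 → C_1 sends each 2-simplex [p,q,r] to [q,r] − [p,r] + [p,q]. For instance
  ∂[v_0,v_2,v_4] = [v_2,v_4] − [v_0,v_4] + [v_0,v_2],
  ∂[v_0,v_1,v_3] = [v_1,v_3] − [v_0,v_3] + [v_0,v_1].
The resulting 10×5 matrix has rank 5, and its Smith normal form has invariant factors (1,1,1,1,1).

Reading off H_k = ker ∂_k / im ∂_{k+1}:

  H_0: rank C_0 − rank ∂_1 = 5 − 4 = 1, and the invariant factors of ∂_1 are all 1, so H_0 = Z.
  H_1: rank ker ∂_1 − rank ∂_2 = (10 − 4) − 5 = 1, and the invariant factors of ∂_2 are all 1, so H_1 = Z.
  H_2: rank ker ∂_2 − rank ∂_3 = (5 − 5) − 0 = 0, and there is no ∂_3, so H_2 = 0.

As a check, the Euler characteristic is 5 − 10 + 5 = 0, which agrees with 1 − 1 + 0 = 0.
(K is a triangulation of the Möbius band.)

Hence the Betti numbers are b_0 = 1, b_1 = 1, b_2 = 0.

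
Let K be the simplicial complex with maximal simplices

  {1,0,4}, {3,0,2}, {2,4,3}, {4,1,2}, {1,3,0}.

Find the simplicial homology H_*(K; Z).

H_0 = Z,  H_1 = Z,  H_2 = 0.

Order the vertices as 0 < 1 < 2 < 3 < 4. Listing each simplex with vertices in this order, K has dimension 2 with simplices:

  0-simplices (5): [0], [1], [2], [3], [4]
  1-simplices (10): [0,1], [0,2], [0,3], [0,4], [1,2], [1,3], [1,4], [2,3], [2,4], [3,4]
  2-simplices (5): [0,1,3], [0,1,4], [0,2,3], [1,2,4], [2,3,4]

giving chain groups C_0 ≅ Z^5, C_1 ≅ Z^10, C_2 ≅ Z^5.

The boundary map ∂_1: C_1 → C_0 is given by ∂[p,q] = [q] − [p]. For instance
  ∂[2,4] = [4] − [2].
The 5×10 boundary matrix has rank 4 and Smith normal form diag(1,1,1,1).

∂_2: C_2 → C_1 sends each 2-simplex [p,q,r] to [q,r] − [p,r] + [p,q]. For instance
  ∂[1,2,4] = [2,4] − [1,4] + [1,2],
  ∂[0,1,4] = [1,4] − [0,4] + [0,1].
The resulting 10×5 matrix has rank 5, and its Smith normal form has invariant factors (1,1,1,1,1).

From H_k ≅ ker(∂_k) / im(∂_{k+1}) we obtain:

  H_0: rank C_0 − rank ∂_1 = 5 − 4 = 1, and the invariant factors of ∂_1 are all 1, so H_0 ≅ Z.
  H_1: rank ker ∂_1 − rank ∂_2 = (10 − 4) − 5 = 1, and the invariant factors of ∂_2 are all 1, so H_1 ≅ Z.
  H_2: rank ker ∂_2 − rank ∂_3 = (5 − 5) − 0 = 0, and there is no ∂_3, so H_2 ≅ 0.

(K is a triangulation of the Möbius band.)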